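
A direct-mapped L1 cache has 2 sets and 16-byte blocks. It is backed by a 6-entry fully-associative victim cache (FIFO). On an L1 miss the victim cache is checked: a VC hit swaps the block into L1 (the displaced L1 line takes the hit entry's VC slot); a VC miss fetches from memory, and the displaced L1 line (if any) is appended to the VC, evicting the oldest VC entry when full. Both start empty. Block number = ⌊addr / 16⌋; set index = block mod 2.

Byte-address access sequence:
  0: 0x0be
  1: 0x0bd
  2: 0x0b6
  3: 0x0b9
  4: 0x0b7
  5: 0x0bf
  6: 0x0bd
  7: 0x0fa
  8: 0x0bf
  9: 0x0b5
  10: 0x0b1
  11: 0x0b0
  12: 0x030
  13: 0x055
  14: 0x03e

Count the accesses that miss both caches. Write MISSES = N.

MISSES = 4

#0 0xbe→b11/s1 MISS; vc=[]
#1 0xbd→b11/s1 L1-HIT; vc=[]
#2 0xb6→b11/s1 L1-HIT; vc=[]
#3 0xb9→b11/s1 L1-HIT; vc=[]
#4 0xb7→b11/s1 L1-HIT; vc=[]
#5 0xbf→b11/s1 L1-HIT; vc=[]
#6 0xbd→b11/s1 L1-HIT; vc=[]
#7 0xfa→b15/s1 MISS; vc=[11]
#8 0xbf→b11/s1 VC-HIT; vc=[15]
#9 0xb5→b11/s1 L1-HIT; vc=[15]
#10 0xb1→b11/s1 L1-HIT; vc=[15]
#11 0xb0→b11/s1 L1-HIT; vc=[15]
#12 0x30→b3/s1 MISS; vc=[15,11]
#13 0x55→b5/s1 MISS; vc=[15,11,3]
#14 0x3e→b3/s1 VC-HIT; vc=[15,11,5]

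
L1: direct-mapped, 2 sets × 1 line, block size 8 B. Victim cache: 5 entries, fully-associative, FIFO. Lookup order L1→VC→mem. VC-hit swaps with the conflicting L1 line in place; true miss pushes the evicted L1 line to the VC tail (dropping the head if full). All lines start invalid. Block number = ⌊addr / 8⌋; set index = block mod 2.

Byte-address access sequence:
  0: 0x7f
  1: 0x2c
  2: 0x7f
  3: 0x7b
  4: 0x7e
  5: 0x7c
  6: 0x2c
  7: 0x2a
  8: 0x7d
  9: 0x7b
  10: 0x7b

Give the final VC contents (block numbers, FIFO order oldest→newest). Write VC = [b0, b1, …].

VC = [5]

  [0] addr=0x7f blk=15 s=1: MISS | VC []
  [1] addr=0x2c blk=5 s=1: MISS | VC [15]
  [2] addr=0x7f blk=15 s=1: VC-HIT | VC [5]
  [3] addr=0x7b blk=15 s=1: L1-HIT | VC [5]
  [4] addr=0x7e blk=15 s=1: L1-HIT | VC [5]
  [5] addr=0x7c blk=15 s=1: L1-HIT | VC [5]
  [6] addr=0x2c blk=5 s=1: VC-HIT | VC [15]
  [7] addr=0x2a blk=5 s=1: L1-HIT | VC [15]
  [8] addr=0x7d blk=15 s=1: VC-HIT | VC [5]
  [9] addr=0x7b blk=15 s=1: L1-HIT | VC [5]
  [10] addr=0x7b blk=15 s=1: L1-HIT | VC [5]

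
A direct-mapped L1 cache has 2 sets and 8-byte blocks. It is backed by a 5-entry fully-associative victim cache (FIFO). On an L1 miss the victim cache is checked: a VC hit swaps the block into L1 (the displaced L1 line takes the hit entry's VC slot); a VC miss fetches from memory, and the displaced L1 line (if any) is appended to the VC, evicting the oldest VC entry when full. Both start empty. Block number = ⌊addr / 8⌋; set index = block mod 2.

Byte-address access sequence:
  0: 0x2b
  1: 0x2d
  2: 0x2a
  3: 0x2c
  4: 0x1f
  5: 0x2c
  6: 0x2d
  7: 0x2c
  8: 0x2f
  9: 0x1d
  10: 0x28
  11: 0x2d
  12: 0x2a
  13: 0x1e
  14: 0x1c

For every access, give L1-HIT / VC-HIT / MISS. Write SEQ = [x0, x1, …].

  [0] addr=0x2b blk=5 s=1: MISS | VC []
  [1] addr=0x2d blk=5 s=1: L1-HIT | VC []
  [2] addr=0x2a blk=5 s=1: L1-HIT | VC []
  [3] addr=0x2c blk=5 s=1: L1-HIT | VC []
  [4] addr=0x1f blk=3 s=1: MISS | VC [5]
  [5] addr=0x2c blk=5 s=1: VC-HIT | VC [3]
  [6] addr=0x2d blk=5 s=1: L1-HIT | VC [3]
  [7] addr=0x2c blk=5 s=1: L1-HIT | VC [3]
  [8] addr=0x2f blk=5 s=1: L1-HIT | VC [3]
  [9] addr=0x1d blk=3 s=1: VC-HIT | VC [5]
  [10] addr=0x28 blk=5 s=1: VC-HIT | VC [3]
  [11] addr=0x2d blk=5 s=1: L1-HIT | VC [3]
  [12] addr=0x2a blk=5 s=1: L1-HIT | VC [3]
  [13] addr=0x1e blk=3 s=1: VC-HIT | VC [5]
  [14] addr=0x1c blk=3 s=1: L1-HIT | VC [5]

SEQ = [MISS, L1-HIT, L1-HIT, L1-HIT, MISS, VC-HIT, L1-HIT, L1-HIT, L1-HIT, VC-HIT, VC-HIT, L1-HIT, L1-HIT, VC-HIT, L1-HIT]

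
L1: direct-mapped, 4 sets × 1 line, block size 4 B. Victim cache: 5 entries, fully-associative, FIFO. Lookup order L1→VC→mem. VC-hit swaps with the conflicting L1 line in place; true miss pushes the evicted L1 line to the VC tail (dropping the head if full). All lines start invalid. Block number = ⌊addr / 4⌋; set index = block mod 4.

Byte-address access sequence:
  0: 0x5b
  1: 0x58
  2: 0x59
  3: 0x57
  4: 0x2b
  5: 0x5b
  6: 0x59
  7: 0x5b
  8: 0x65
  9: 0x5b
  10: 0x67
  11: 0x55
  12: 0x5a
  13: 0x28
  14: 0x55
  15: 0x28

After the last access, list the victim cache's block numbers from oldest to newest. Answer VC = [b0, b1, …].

0: 0x5b (blk 22, set 2) → MISS  vc=[]
1: 0x58 (blk 22, set 2) → L1-HIT  vc=[]
2: 0x59 (blk 22, set 2) → L1-HIT  vc=[]
3: 0x57 (blk 21, set 1) → MISS  vc=[]
4: 0x2b (blk 10, set 2) → MISS  vc=[22]
5: 0x5b (blk 22, set 2) → VC-HIT  vc=[10]
6: 0x59 (blk 22, set 2) → L1-HIT  vc=[10]
7: 0x5b (blk 22, set 2) → L1-HIT  vc=[10]
8: 0x65 (blk 25, set 1) → MISS  vc=[10, 21]
9: 0x5b (blk 22, set 2) → L1-HIT  vc=[10, 21]
10: 0x67 (blk 25, set 1) → L1-HIT  vc=[10, 21]
11: 0x55 (blk 21, set 1) → VC-HIT  vc=[10, 25]
12: 0x5a (blk 22, set 2) → L1-HIT  vc=[10, 25]
13: 0x28 (blk 10, set 2) → VC-HIT  vc=[22, 25]
14: 0x55 (blk 21, set 1) → L1-HIT  vc=[22, 25]
15: 0x28 (blk 10, set 2) → L1-HIT  vc=[22, 25]

VC = [22, 25]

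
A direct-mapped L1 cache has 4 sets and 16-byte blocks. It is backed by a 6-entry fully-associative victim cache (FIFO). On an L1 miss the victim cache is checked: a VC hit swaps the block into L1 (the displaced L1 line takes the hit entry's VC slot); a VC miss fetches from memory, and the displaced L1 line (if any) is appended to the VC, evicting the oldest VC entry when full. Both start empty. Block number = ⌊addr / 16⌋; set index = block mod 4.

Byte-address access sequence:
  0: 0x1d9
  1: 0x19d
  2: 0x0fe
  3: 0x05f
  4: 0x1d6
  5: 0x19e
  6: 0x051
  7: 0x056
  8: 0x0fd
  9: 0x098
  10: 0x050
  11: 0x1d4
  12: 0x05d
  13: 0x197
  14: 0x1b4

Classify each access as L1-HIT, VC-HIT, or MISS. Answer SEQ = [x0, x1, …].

#0 0x1d9→b29/s1 MISS; vc=[]
#1 0x19d→b25/s1 MISS; vc=[29]
#2 0xfe→b15/s3 MISS; vc=[29]
#3 0x5f→b5/s1 MISS; vc=[29,25]
#4 0x1d6→b29/s1 VC-HIT; vc=[5,25]
#5 0x19e→b25/s1 VC-HIT; vc=[5,29]
#6 0x51→b5/s1 VC-HIT; vc=[25,29]
#7 0x56→b5/s1 L1-HIT; vc=[25,29]
#8 0xfd→b15/s3 L1-HIT; vc=[25,29]
#9 0x98→b9/s1 MISS; vc=[25,29,5]
#10 0x50→b5/s1 VC-HIT; vc=[25,29,9]
#11 0x1d4→b29/s1 VC-HIT; vc=[25,5,9]
#12 0x5d→b5/s1 VC-HIT; vc=[25,29,9]
#13 0x197→b25/s1 VC-HIT; vc=[5,29,9]
#14 0x1b4→b27/s3 MISS; vc=[5,29,9,15]

SEQ = [MISS, MISS, MISS, MISS, VC-HIT, VC-HIT, VC-HIT, L1-HIT, L1-HIT, MISS, VC-HIT, VC-HIT, VC-HIT, VC-HIT, MISS]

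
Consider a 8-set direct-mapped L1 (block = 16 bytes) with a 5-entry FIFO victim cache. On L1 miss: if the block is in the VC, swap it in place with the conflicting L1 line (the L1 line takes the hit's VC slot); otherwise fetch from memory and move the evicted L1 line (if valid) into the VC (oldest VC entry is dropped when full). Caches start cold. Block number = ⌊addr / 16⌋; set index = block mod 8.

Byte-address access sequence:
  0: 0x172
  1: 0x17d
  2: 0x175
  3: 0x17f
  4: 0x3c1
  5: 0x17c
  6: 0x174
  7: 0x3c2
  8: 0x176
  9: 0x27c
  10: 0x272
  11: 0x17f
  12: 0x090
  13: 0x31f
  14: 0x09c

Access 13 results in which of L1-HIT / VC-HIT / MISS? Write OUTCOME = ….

  [0] addr=0x172 blk=23 s=7: MISS | VC []
  [1] addr=0x17d blk=23 s=7: L1-HIT | VC []
  [2] addr=0x175 blk=23 s=7: L1-HIT | VC []
  [3] addr=0x17f blk=23 s=7: L1-HIT | VC []
  [4] addr=0x3c1 blk=60 s=4: MISS | VC []
  [5] addr=0x17c blk=23 s=7: L1-HIT | VC []
  [6] addr=0x174 blk=23 s=7: L1-HIT | VC []
  [7] addr=0x3c2 blk=60 s=4: L1-HIT | VC []
  [8] addr=0x176 blk=23 s=7: L1-HIT | VC []
  [9] addr=0x27c blk=39 s=7: MISS | VC [23]
  [10] addr=0x272 blk=39 s=7: L1-HIT | VC [23]
  [11] addr=0x17f blk=23 s=7: VC-HIT | VC [39]
  [12] addr=0x90 blk=9 s=1: MISS | VC [39]
  [13] addr=0x31f blk=49 s=1: MISS | VC [39, 9]
  [14] addr=0x9c blk=9 s=1: VC-HIT | VC [39, 49]

OUTCOME = MISS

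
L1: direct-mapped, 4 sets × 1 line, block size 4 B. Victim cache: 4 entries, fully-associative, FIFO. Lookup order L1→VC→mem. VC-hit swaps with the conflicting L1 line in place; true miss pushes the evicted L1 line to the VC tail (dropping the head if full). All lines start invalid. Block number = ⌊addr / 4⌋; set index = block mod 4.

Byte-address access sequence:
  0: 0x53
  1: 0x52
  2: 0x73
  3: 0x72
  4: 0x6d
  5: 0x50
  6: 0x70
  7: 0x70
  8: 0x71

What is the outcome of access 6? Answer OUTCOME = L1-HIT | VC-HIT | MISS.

OUTCOME = VC-HIT

  [0] addr=0x53 blk=20 s=0: MISS | VC []
  [1] addr=0x52 blk=20 s=0: L1-HIT | VC []
  [2] addr=0x73 blk=28 s=0: MISS | VC [20]
  [3] addr=0x72 blk=28 s=0: L1-HIT | VC [20]
  [4] addr=0x6d blk=27 s=3: MISS | VC [20]
  [5] addr=0x50 blk=20 s=0: VC-HIT | VC [28]
  [6] addr=0x70 blk=28 s=0: VC-HIT | VC [20]
  [7] addr=0x70 blk=28 s=0: L1-HIT | VC [20]
  [8] addr=0x71 blk=28 s=0: L1-HIT | VC [20]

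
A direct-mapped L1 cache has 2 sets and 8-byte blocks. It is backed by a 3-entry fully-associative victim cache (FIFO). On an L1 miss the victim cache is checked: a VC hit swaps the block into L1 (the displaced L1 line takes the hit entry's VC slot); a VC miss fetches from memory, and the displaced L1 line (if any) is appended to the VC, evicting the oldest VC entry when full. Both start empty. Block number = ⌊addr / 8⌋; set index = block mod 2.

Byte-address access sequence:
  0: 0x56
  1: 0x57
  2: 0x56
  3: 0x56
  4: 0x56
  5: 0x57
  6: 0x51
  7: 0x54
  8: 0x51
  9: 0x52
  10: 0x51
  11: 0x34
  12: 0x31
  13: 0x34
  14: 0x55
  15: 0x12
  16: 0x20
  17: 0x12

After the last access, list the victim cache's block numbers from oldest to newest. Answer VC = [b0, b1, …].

VC = [6, 10, 4]

0: 0x56 (blk 10, set 0) → MISS  vc=[]
1: 0x57 (blk 10, set 0) → L1-HIT  vc=[]
2: 0x56 (blk 10, set 0) → L1-HIT  vc=[]
3: 0x56 (blk 10, set 0) → L1-HIT  vc=[]
4: 0x56 (blk 10, set 0) → L1-HIT  vc=[]
5: 0x57 (blk 10, set 0) → L1-HIT  vc=[]
6: 0x51 (blk 10, set 0) → L1-HIT  vc=[]
7: 0x54 (blk 10, set 0) → L1-HIT  vc=[]
8: 0x51 (blk 10, set 0) → L1-HIT  vc=[]
9: 0x52 (blk 10, set 0) → L1-HIT  vc=[]
10: 0x51 (blk 10, set 0) → L1-HIT  vc=[]
11: 0x34 (blk 6, set 0) → MISS  vc=[10]
12: 0x31 (blk 6, set 0) → L1-HIT  vc=[10]
13: 0x34 (blk 6, set 0) → L1-HIT  vc=[10]
14: 0x55 (blk 10, set 0) → VC-HIT  vc=[6]
15: 0x12 (blk 2, set 0) → MISS  vc=[6, 10]
16: 0x20 (blk 4, set 0) → MISS  vc=[6, 10, 2]
17: 0x12 (blk 2, set 0) → VC-HIT  vc=[6, 10, 4]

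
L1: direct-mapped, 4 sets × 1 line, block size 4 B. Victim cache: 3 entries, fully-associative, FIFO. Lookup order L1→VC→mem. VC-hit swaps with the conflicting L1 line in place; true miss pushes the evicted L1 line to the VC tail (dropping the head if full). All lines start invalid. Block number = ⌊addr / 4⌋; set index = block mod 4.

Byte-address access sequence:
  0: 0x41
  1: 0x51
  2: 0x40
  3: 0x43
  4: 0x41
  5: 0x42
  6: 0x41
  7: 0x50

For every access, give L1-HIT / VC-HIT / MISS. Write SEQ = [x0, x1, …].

0: 0x41 (blk 16, set 0) → MISS  vc=[]
1: 0x51 (blk 20, set 0) → MISS  vc=[16]
2: 0x40 (blk 16, set 0) → VC-HIT  vc=[20]
3: 0x43 (blk 16, set 0) → L1-HIT  vc=[20]
4: 0x41 (blk 16, set 0) → L1-HIT  vc=[20]
5: 0x42 (blk 16, set 0) → L1-HIT  vc=[20]
6: 0x41 (blk 16, set 0) → L1-HIT  vc=[20]
7: 0x50 (blk 20, set 0) → VC-HIT  vc=[16]

SEQ = [MISS, MISS, VC-HIT, L1-HIT, L1-HIT, L1-HIT, L1-HIT, VC-HIT]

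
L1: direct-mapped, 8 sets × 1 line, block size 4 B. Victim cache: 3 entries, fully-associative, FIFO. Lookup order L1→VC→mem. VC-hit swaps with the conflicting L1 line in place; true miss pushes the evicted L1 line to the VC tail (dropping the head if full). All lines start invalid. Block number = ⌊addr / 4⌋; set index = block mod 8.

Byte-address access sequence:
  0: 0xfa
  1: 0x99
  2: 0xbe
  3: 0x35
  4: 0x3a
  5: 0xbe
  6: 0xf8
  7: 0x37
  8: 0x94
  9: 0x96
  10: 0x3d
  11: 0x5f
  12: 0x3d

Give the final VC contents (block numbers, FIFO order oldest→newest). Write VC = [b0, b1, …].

VC = [13, 47, 23]

#0 0xfa→b62/s6 MISS; vc=[]
#1 0x99→b38/s6 MISS; vc=[62]
#2 0xbe→b47/s7 MISS; vc=[62]
#3 0x35→b13/s5 MISS; vc=[62]
#4 0x3a→b14/s6 MISS; vc=[62,38]
#5 0xbe→b47/s7 L1-HIT; vc=[62,38]
#6 0xf8→b62/s6 VC-HIT; vc=[14,38]
#7 0x37→b13/s5 L1-HIT; vc=[14,38]
#8 0x94→b37/s5 MISS; vc=[14,38,13]
#9 0x96→b37/s5 L1-HIT; vc=[14,38,13]
#10 0x3d→b15/s7 MISS; vc=[38,13,47]
#11 0x5f→b23/s7 MISS; vc=[13,47,15]
#12 0x3d→b15/s7 VC-HIT; vc=[13,47,23]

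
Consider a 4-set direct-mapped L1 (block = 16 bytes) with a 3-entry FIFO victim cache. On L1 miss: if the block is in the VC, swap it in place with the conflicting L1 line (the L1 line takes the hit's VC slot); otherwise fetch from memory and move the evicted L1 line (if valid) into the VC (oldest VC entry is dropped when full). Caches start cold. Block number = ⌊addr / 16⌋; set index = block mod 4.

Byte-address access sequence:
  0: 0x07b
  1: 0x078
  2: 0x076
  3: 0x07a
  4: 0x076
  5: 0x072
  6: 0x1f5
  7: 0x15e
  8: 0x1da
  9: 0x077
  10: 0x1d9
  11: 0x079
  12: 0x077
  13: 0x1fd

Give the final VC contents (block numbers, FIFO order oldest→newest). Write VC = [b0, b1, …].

0: 0x7b (blk 7, set 3) → MISS  vc=[]
1: 0x78 (blk 7, set 3) → L1-HIT  vc=[]
2: 0x76 (blk 7, set 3) → L1-HIT  vc=[]
3: 0x7a (blk 7, set 3) → L1-HIT  vc=[]
4: 0x76 (blk 7, set 3) → L1-HIT  vc=[]
5: 0x72 (blk 7, set 3) → L1-HIT  vc=[]
6: 0x1f5 (blk 31, set 3) → MISS  vc=[7]
7: 0x15e (blk 21, set 1) → MISS  vc=[7]
8: 0x1da (blk 29, set 1) → MISS  vc=[7, 21]
9: 0x77 (blk 7, set 3) → VC-HIT  vc=[31, 21]
10: 0x1d9 (blk 29, set 1) → L1-HIT  vc=[31, 21]
11: 0x79 (blk 7, set 3) → L1-HIT  vc=[31, 21]
12: 0x77 (blk 7, set 3) → L1-HIT  vc=[31, 21]
13: 0x1fd (blk 31, set 3) → VC-HIT  vc=[7, 21]

VC = [7, 21]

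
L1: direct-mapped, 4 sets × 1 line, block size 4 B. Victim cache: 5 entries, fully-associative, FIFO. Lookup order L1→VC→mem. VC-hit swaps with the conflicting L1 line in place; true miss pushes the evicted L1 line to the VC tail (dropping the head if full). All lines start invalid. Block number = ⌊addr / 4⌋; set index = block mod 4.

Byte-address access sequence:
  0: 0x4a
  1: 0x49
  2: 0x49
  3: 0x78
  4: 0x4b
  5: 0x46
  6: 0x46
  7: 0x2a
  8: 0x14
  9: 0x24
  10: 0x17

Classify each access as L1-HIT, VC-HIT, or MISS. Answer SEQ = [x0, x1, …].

SEQ = [MISS, L1-HIT, L1-HIT, MISS, VC-HIT, MISS, L1-HIT, MISS, MISS, MISS, VC-HIT]

0: 0x4a (blk 18, set 2) → MISS  vc=[]
1: 0x49 (blk 18, set 2) → L1-HIT  vc=[]
2: 0x49 (blk 18, set 2) → L1-HIT  vc=[]
3: 0x78 (blk 30, set 2) → MISS  vc=[18]
4: 0x4b (blk 18, set 2) → VC-HIT  vc=[30]
5: 0x46 (blk 17, set 1) → MISS  vc=[30]
6: 0x46 (blk 17, set 1) → L1-HIT  vc=[30]
7: 0x2a (blk 10, set 2) → MISS  vc=[30, 18]
8: 0x14 (blk 5, set 1) → MISS  vc=[30, 18, 17]
9: 0x24 (blk 9, set 1) → MISS  vc=[30, 18, 17, 5]
10: 0x17 (blk 5, set 1) → VC-HIT  vc=[30, 18, 17, 9]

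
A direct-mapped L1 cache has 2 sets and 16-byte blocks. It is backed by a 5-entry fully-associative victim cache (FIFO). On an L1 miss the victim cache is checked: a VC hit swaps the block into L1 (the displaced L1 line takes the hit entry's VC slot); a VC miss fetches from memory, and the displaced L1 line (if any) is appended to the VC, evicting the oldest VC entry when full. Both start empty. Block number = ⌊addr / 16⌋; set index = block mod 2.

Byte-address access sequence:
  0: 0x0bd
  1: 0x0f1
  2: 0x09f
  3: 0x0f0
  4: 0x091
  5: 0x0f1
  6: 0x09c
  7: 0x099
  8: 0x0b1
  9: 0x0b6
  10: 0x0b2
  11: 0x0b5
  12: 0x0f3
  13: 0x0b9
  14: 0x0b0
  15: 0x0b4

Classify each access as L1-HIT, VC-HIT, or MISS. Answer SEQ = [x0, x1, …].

#0 0xbd→b11/s1 MISS; vc=[]
#1 0xf1→b15/s1 MISS; vc=[11]
#2 0x9f→b9/s1 MISS; vc=[11,15]
#3 0xf0→b15/s1 VC-HIT; vc=[11,9]
#4 0x91→b9/s1 VC-HIT; vc=[11,15]
#5 0xf1→b15/s1 VC-HIT; vc=[11,9]
#6 0x9c→b9/s1 VC-HIT; vc=[11,15]
#7 0x99→b9/s1 L1-HIT; vc=[11,15]
#8 0xb1→b11/s1 VC-HIT; vc=[9,15]
#9 0xb6→b11/s1 L1-HIT; vc=[9,15]
#10 0xb2→b11/s1 L1-HIT; vc=[9,15]
#11 0xb5→b11/s1 L1-HIT; vc=[9,15]
#12 0xf3→b15/s1 VC-HIT; vc=[9,11]
#13 0xb9→b11/s1 VC-HIT; vc=[9,15]
#14 0xb0→b11/s1 L1-HIT; vc=[9,15]
#15 0xb4→b11/s1 L1-HIT; vc=[9,15]

SEQ = [MISS, MISS, MISS, VC-HIT, VC-HIT, VC-HIT, VC-HIT, L1-HIT, VC-HIT, L1-HIT, L1-HIT, L1-HIT, VC-HIT, VC-HIT, L1-HIT, L1-HIT]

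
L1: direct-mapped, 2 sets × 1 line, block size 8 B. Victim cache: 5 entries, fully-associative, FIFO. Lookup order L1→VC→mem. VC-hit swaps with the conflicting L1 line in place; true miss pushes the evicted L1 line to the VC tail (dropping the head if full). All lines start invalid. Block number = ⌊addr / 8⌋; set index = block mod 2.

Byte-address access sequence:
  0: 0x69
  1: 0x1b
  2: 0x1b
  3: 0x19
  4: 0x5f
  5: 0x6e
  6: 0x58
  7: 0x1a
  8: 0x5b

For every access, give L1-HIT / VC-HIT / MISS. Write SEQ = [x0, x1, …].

SEQ = [MISS, MISS, L1-HIT, L1-HIT, MISS, VC-HIT, VC-HIT, VC-HIT, VC-HIT]

0: 0x69 (blk 13, set 1) → MISS  vc=[]
1: 0x1b (blk 3, set 1) → MISS  vc=[13]
2: 0x1b (blk 3, set 1) → L1-HIT  vc=[13]
3: 0x19 (blk 3, set 1) → L1-HIT  vc=[13]
4: 0x5f (blk 11, set 1) → MISS  vc=[13, 3]
5: 0x6e (blk 13, set 1) → VC-HIT  vc=[11, 3]
6: 0x58 (blk 11, set 1) → VC-HIT  vc=[13, 3]
7: 0x1a (blk 3, set 1) → VC-HIT  vc=[13, 11]
8: 0x5b (blk 11, set 1) → VC-HIT  vc=[13, 3]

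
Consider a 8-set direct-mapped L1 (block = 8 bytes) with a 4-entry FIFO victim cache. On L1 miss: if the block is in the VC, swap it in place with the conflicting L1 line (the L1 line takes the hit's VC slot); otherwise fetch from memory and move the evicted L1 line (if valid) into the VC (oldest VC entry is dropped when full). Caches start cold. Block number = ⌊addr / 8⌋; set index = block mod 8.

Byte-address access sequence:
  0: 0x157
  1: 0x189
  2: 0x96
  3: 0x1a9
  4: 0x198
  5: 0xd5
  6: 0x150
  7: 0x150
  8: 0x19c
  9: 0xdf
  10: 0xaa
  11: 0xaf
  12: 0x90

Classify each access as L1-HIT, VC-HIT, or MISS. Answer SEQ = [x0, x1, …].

SEQ = [MISS, MISS, MISS, MISS, MISS, MISS, VC-HIT, L1-HIT, L1-HIT, MISS, MISS, L1-HIT, VC-HIT]

  [0] addr=0x157 blk=42 s=2: MISS | VC []
  [1] addr=0x189 blk=49 s=1: MISS | VC []
  [2] addr=0x96 blk=18 s=2: MISS | VC [42]
  [3] addr=0x1a9 blk=53 s=5: MISS | VC [42]
  [4] addr=0x198 blk=51 s=3: MISS | VC [42]
  [5] addr=0xd5 blk=26 s=2: MISS | VC [42, 18]
  [6] addr=0x150 blk=42 s=2: VC-HIT | VC [26, 18]
  [7] addr=0x150 blk=42 s=2: L1-HIT | VC [26, 18]
  [8] addr=0x19c blk=51 s=3: L1-HIT | VC [26, 18]
  [9] addr=0xdf blk=27 s=3: MISS | VC [26, 18, 51]
  [10] addr=0xaa blk=21 s=5: MISS | VC [26, 18, 51, 53]
  [11] addr=0xaf blk=21 s=5: L1-HIT | VC [26, 18, 51, 53]
  [12] addr=0x90 blk=18 s=2: VC-HIT | VC [26, 42, 51, 53]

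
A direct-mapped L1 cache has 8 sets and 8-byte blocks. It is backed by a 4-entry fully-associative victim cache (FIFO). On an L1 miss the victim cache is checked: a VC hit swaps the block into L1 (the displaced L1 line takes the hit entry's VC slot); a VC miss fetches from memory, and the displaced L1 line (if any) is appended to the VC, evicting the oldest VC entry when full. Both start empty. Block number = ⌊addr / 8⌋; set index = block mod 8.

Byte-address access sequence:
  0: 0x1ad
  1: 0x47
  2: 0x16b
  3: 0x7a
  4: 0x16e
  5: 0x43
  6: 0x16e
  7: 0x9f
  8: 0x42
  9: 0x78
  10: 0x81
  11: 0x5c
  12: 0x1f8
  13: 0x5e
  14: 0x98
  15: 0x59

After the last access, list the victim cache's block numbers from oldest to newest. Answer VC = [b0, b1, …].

#0 0x1ad→b53/s5 MISS; vc=[]
#1 0x47→b8/s0 MISS; vc=[]
#2 0x16b→b45/s5 MISS; vc=[53]
#3 0x7a→b15/s7 MISS; vc=[53]
#4 0x16e→b45/s5 L1-HIT; vc=[53]
#5 0x43→b8/s0 L1-HIT; vc=[53]
#6 0x16e→b45/s5 L1-HIT; vc=[53]
#7 0x9f→b19/s3 MISS; vc=[53]
#8 0x42→b8/s0 L1-HIT; vc=[53]
#9 0x78→b15/s7 L1-HIT; vc=[53]
#10 0x81→b16/s0 MISS; vc=[53,8]
#11 0x5c→b11/s3 MISS; vc=[53,8,19]
#12 0x1f8→b63/s7 MISS; vc=[53,8,19,15]
#13 0x5e→b11/s3 L1-HIT; vc=[53,8,19,15]
#14 0x98→b19/s3 VC-HIT; vc=[53,8,11,15]
#15 0x59→b11/s3 VC-HIT; vc=[53,8,19,15]

VC = [53, 8, 19, 15]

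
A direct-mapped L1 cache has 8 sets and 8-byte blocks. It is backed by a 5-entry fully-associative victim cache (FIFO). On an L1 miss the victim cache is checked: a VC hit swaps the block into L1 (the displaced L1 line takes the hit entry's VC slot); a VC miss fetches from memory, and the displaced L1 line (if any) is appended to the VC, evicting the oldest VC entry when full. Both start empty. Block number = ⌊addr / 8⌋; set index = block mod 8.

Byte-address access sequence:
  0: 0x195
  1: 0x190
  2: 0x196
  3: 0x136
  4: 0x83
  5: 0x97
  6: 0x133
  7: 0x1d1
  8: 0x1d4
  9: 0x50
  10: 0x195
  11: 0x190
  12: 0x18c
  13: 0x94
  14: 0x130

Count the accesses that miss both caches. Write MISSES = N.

MISSES = 7

  [0] addr=0x195 blk=50 s=2: MISS | VC []
  [1] addr=0x190 blk=50 s=2: L1-HIT | VC []
  [2] addr=0x196 blk=50 s=2: L1-HIT | VC []
  [3] addr=0x136 blk=38 s=6: MISS | VC []
  [4] addr=0x83 blk=16 s=0: MISS | VC []
  [5] addr=0x97 blk=18 s=2: MISS | VC [50]
  [6] addr=0x133 blk=38 s=6: L1-HIT | VC [50]
  [7] addr=0x1d1 blk=58 s=2: MISS | VC [50, 18]
  [8] addr=0x1d4 blk=58 s=2: L1-HIT | VC [50, 18]
  [9] addr=0x50 blk=10 s=2: MISS | VC [50, 18, 58]
  [10] addr=0x195 blk=50 s=2: VC-HIT | VC [10, 18, 58]
  [11] addr=0x190 blk=50 s=2: L1-HIT | VC [10, 18, 58]
  [12] addr=0x18c blk=49 s=1: MISS | VC [10, 18, 58]
  [13] addr=0x94 blk=18 s=2: VC-HIT | VC [10, 50, 58]
  [14] addr=0x130 blk=38 s=6: L1-HIT | VC [10, 50, 58]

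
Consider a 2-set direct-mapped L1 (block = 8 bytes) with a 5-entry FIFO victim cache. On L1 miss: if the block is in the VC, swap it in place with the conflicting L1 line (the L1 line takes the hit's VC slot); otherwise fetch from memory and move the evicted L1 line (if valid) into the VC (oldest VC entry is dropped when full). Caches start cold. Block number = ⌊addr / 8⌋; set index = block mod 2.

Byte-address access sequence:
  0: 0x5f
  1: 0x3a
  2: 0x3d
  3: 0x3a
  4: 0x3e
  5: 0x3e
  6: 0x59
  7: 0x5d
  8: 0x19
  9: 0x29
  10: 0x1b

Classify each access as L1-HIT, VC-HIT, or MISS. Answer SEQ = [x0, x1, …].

0: 0x5f (blk 11, set 1) → MISS  vc=[]
1: 0x3a (blk 7, set 1) → MISS  vc=[11]
2: 0x3d (blk 7, set 1) → L1-HIT  vc=[11]
3: 0x3a (blk 7, set 1) → L1-HIT  vc=[11]
4: 0x3e (blk 7, set 1) → L1-HIT  vc=[11]
5: 0x3e (blk 7, set 1) → L1-HIT  vc=[11]
6: 0x59 (blk 11, set 1) → VC-HIT  vc=[7]
7: 0x5d (blk 11, set 1) → L1-HIT  vc=[7]
8: 0x19 (blk 3, set 1) → MISS  vc=[7, 11]
9: 0x29 (blk 5, set 1) → MISS  vc=[7, 11, 3]
10: 0x1b (blk 3, set 1) → VC-HIT  vc=[7, 11, 5]

SEQ = [MISS, MISS, L1-HIT, L1-HIT, L1-HIT, L1-HIT, VC-HIT, L1-HIT, MISS, MISS, VC-HIT]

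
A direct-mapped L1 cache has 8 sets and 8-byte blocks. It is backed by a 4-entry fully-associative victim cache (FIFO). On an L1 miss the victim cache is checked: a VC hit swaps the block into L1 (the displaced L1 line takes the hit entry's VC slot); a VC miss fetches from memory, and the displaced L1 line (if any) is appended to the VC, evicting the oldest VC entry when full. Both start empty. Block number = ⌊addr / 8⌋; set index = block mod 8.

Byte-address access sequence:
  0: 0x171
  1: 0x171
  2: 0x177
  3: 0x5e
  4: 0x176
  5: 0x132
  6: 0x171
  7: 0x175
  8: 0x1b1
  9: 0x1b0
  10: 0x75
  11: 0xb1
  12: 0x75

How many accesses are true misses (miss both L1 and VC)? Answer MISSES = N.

#0 0x171→b46/s6 MISS; vc=[]
#1 0x171→b46/s6 L1-HIT; vc=[]
#2 0x177→b46/s6 L1-HIT; vc=[]
#3 0x5e→b11/s3 MISS; vc=[]
#4 0x176→b46/s6 L1-HIT; vc=[]
#5 0x132→b38/s6 MISS; vc=[46]
#6 0x171→b46/s6 VC-HIT; vc=[38]
#7 0x175→b46/s6 L1-HIT; vc=[38]
#8 0x1b1→b54/s6 MISS; vc=[38,46]
#9 0x1b0→b54/s6 L1-HIT; vc=[38,46]
#10 0x75→b14/s6 MISS; vc=[38,46,54]
#11 0xb1→b22/s6 MISS; vc=[38,46,54,14]
#12 0x75→b14/s6 VC-HIT; vc=[38,46,54,22]

MISSES = 6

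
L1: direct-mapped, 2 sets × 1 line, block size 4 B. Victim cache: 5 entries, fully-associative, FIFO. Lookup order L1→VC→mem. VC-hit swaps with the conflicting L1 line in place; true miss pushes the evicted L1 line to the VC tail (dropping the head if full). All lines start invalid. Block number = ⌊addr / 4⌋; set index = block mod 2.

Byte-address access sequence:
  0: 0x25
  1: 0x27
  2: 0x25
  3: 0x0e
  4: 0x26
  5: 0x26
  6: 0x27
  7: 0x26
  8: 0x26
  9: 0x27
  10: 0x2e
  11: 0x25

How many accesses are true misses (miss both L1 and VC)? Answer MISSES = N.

0: 0x25 (blk 9, set 1) → MISS  vc=[]
1: 0x27 (blk 9, set 1) → L1-HIT  vc=[]
2: 0x25 (blk 9, set 1) → L1-HIT  vc=[]
3: 0xe (blk 3, set 1) → MISS  vc=[9]
4: 0x26 (blk 9, set 1) → VC-HIT  vc=[3]
5: 0x26 (blk 9, set 1) → L1-HIT  vc=[3]
6: 0x27 (blk 9, set 1) → L1-HIT  vc=[3]
7: 0x26 (blk 9, set 1) → L1-HIT  vc=[3]
8: 0x26 (blk 9, set 1) → L1-HIT  vc=[3]
9: 0x27 (blk 9, set 1) → L1-HIT  vc=[3]
10: 0x2e (blk 11, set 1) → MISS  vc=[3, 9]
11: 0x25 (blk 9, set 1) → VC-HIT  vc=[3, 11]

MISSES = 3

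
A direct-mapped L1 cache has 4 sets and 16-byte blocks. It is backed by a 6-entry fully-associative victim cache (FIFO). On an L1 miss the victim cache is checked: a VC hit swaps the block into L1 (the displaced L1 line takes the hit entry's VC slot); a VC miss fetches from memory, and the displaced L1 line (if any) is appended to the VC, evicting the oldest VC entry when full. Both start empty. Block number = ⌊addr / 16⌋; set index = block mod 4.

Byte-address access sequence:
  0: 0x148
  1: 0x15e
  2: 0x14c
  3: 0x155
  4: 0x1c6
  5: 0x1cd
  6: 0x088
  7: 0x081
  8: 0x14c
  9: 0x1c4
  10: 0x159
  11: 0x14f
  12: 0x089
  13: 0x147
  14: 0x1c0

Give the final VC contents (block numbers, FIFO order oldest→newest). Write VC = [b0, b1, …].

#0 0x148→b20/s0 MISS; vc=[]
#1 0x15e→b21/s1 MISS; vc=[]
#2 0x14c→b20/s0 L1-HIT; vc=[]
#3 0x155→b21/s1 L1-HIT; vc=[]
#4 0x1c6→b28/s0 MISS; vc=[20]
#5 0x1cd→b28/s0 L1-HIT; vc=[20]
#6 0x88→b8/s0 MISS; vc=[20,28]
#7 0x81→b8/s0 L1-HIT; vc=[20,28]
#8 0x14c→b20/s0 VC-HIT; vc=[8,28]
#9 0x1c4→b28/s0 VC-HIT; vc=[8,20]
#10 0x159→b21/s1 L1-HIT; vc=[8,20]
#11 0x14f→b20/s0 VC-HIT; vc=[8,28]
#12 0x89→b8/s0 VC-HIT; vc=[20,28]
#13 0x147→b20/s0 VC-HIT; vc=[8,28]
#14 0x1c0→b28/s0 VC-HIT; vc=[8,20]

VC = [8, 20]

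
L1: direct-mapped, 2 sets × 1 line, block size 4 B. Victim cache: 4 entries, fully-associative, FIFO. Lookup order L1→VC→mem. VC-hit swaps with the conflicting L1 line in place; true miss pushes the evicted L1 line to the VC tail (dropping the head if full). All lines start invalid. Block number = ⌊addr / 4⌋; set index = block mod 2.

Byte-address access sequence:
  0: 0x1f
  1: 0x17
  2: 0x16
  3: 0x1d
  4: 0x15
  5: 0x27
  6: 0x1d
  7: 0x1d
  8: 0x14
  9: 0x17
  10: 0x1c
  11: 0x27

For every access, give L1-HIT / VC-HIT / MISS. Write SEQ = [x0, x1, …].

#0 0x1f→b7/s1 MISS; vc=[]
#1 0x17→b5/s1 MISS; vc=[7]
#2 0x16→b5/s1 L1-HIT; vc=[7]
#3 0x1d→b7/s1 VC-HIT; vc=[5]
#4 0x15→b5/s1 VC-HIT; vc=[7]
#5 0x27→b9/s1 MISS; vc=[7,5]
#6 0x1d→b7/s1 VC-HIT; vc=[9,5]
#7 0x1d→b7/s1 L1-HIT; vc=[9,5]
#8 0x14→b5/s1 VC-HIT; vc=[9,7]
#9 0x17→b5/s1 L1-HIT; vc=[9,7]
#10 0x1c→b7/s1 VC-HIT; vc=[9,5]
#11 0x27→b9/s1 VC-HIT; vc=[7,5]

SEQ = [MISS, MISS, L1-HIT, VC-HIT, VC-HIT, MISS, VC-HIT, L1-HIT, VC-HIT, L1-HIT, VC-HIT, VC-HIT]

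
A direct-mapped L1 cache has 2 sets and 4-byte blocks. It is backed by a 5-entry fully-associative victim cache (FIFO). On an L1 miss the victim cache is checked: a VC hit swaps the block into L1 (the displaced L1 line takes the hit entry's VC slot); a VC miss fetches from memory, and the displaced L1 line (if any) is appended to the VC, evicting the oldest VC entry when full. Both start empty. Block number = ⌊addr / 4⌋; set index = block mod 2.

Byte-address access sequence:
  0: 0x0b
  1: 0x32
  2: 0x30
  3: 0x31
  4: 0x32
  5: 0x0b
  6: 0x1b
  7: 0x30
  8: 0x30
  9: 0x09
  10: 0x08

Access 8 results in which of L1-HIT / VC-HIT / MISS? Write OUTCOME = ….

OUTCOME = L1-HIT

#0 0xb→b2/s0 MISS; vc=[]
#1 0x32→b12/s0 MISS; vc=[2]
#2 0x30→b12/s0 L1-HIT; vc=[2]
#3 0x31→b12/s0 L1-HIT; vc=[2]
#4 0x32→b12/s0 L1-HIT; vc=[2]
#5 0xb→b2/s0 VC-HIT; vc=[12]
#6 0x1b→b6/s0 MISS; vc=[12,2]
#7 0x30→b12/s0 VC-HIT; vc=[6,2]
#8 0x30→b12/s0 L1-HIT; vc=[6,2]
#9 0x9→b2/s0 VC-HIT; vc=[6,12]
#10 0x8→b2/s0 L1-HIT; vc=[6,12]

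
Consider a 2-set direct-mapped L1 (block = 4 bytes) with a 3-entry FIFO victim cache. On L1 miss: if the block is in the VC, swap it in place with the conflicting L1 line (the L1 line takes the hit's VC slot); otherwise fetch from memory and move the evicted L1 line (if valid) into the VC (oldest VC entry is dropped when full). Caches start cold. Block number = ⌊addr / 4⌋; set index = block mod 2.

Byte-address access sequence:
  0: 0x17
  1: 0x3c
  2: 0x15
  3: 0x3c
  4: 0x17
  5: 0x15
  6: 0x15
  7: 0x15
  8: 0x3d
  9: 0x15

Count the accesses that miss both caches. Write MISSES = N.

0: 0x17 (blk 5, set 1) → MISS  vc=[]
1: 0x3c (blk 15, set 1) → MISS  vc=[5]
2: 0x15 (blk 5, set 1) → VC-HIT  vc=[15]
3: 0x3c (blk 15, set 1) → VC-HIT  vc=[5]
4: 0x17 (blk 5, set 1) → VC-HIT  vc=[15]
5: 0x15 (blk 5, set 1) → L1-HIT  vc=[15]
6: 0x15 (blk 5, set 1) → L1-HIT  vc=[15]
7: 0x15 (blk 5, set 1) → L1-HIT  vc=[15]
8: 0x3d (blk 15, set 1) → VC-HIT  vc=[5]
9: 0x15 (blk 5, set 1) → VC-HIT  vc=[15]

MISSES = 2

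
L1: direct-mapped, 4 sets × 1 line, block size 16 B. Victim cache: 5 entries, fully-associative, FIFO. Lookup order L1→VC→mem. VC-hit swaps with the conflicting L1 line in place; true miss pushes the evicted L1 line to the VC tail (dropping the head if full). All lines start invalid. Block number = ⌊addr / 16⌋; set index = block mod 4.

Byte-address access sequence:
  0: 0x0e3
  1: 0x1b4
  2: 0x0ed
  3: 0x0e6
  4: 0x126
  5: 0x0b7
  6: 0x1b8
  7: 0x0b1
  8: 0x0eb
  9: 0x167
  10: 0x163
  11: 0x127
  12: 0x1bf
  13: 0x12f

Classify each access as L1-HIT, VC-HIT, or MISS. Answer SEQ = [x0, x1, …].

SEQ = [MISS, MISS, L1-HIT, L1-HIT, MISS, MISS, VC-HIT, VC-HIT, VC-HIT, MISS, L1-HIT, VC-HIT, VC-HIT, L1-HIT]

  [0] addr=0xe3 blk=14 s=2: MISS | VC []
  [1] addr=0x1b4 blk=27 s=3: MISS | VC []
  [2] addr=0xed blk=14 s=2: L1-HIT | VC []
  [3] addr=0xe6 blk=14 s=2: L1-HIT | VC []
  [4] addr=0x126 blk=18 s=2: MISS | VC [14]
  [5] addr=0xb7 blk=11 s=3: MISS | VC [14, 27]
  [6] addr=0x1b8 blk=27 s=3: VC-HIT | VC [14, 11]
  [7] addr=0xb1 blk=11 s=3: VC-HIT | VC [14, 27]
  [8] addr=0xeb blk=14 s=2: VC-HIT | VC [18, 27]
  [9] addr=0x167 blk=22 s=2: MISS | VC [18, 27, 14]
  [10] addr=0x163 blk=22 s=2: L1-HIT | VC [18, 27, 14]
  [11] addr=0x127 blk=18 s=2: VC-HIT | VC [22, 27, 14]
  [12] addr=0x1bf blk=27 s=3: VC-HIT | VC [22, 11, 14]
  [13] addr=0x12f blk=18 s=2: L1-HIT | VC [22, 11, 14]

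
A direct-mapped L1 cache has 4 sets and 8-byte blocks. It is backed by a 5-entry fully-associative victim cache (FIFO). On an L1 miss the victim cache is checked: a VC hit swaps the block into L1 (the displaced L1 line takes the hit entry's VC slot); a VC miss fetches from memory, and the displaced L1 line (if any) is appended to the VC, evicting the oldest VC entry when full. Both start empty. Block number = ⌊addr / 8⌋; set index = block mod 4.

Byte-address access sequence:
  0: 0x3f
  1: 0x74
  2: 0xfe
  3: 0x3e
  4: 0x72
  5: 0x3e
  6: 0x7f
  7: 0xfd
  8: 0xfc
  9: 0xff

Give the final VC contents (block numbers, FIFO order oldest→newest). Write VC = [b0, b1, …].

VC = [15, 7]

0: 0x3f (blk 7, set 3) → MISS  vc=[]
1: 0x74 (blk 14, set 2) → MISS  vc=[]
2: 0xfe (blk 31, set 3) → MISS  vc=[7]
3: 0x3e (blk 7, set 3) → VC-HIT  vc=[31]
4: 0x72 (blk 14, set 2) → L1-HIT  vc=[31]
5: 0x3e (blk 7, set 3) → L1-HIT  vc=[31]
6: 0x7f (blk 15, set 3) → MISS  vc=[31, 7]
7: 0xfd (blk 31, set 3) → VC-HIT  vc=[15, 7]
8: 0xfc (blk 31, set 3) → L1-HIT  vc=[15, 7]
9: 0xff (blk 31, set 3) → L1-HIT  vc=[15, 7]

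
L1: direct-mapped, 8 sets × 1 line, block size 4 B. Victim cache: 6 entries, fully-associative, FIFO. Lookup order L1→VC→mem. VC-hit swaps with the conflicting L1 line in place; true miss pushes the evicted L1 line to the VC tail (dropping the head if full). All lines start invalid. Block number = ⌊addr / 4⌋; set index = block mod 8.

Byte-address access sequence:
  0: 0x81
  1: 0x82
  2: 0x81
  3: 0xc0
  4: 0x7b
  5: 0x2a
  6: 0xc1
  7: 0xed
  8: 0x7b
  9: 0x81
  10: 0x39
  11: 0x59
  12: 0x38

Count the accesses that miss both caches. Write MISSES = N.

MISSES = 7

0: 0x81 (blk 32, set 0) → MISS  vc=[]
1: 0x82 (blk 32, set 0) → L1-HIT  vc=[]
2: 0x81 (blk 32, set 0) → L1-HIT  vc=[]
3: 0xc0 (blk 48, set 0) → MISS  vc=[32]
4: 0x7b (blk 30, set 6) → MISS  vc=[32]
5: 0x2a (blk 10, set 2) → MISS  vc=[32]
6: 0xc1 (blk 48, set 0) → L1-HIT  vc=[32]
7: 0xed (blk 59, set 3) → MISS  vc=[32]
8: 0x7b (blk 30, set 6) → L1-HIT  vc=[32]
9: 0x81 (blk 32, set 0) → VC-HIT  vc=[48]
10: 0x39 (blk 14, set 6) → MISS  vc=[48, 30]
11: 0x59 (blk 22, set 6) → MISS  vc=[48, 30, 14]
12: 0x38 (blk 14, set 6) → VC-HIT  vc=[48, 30, 22]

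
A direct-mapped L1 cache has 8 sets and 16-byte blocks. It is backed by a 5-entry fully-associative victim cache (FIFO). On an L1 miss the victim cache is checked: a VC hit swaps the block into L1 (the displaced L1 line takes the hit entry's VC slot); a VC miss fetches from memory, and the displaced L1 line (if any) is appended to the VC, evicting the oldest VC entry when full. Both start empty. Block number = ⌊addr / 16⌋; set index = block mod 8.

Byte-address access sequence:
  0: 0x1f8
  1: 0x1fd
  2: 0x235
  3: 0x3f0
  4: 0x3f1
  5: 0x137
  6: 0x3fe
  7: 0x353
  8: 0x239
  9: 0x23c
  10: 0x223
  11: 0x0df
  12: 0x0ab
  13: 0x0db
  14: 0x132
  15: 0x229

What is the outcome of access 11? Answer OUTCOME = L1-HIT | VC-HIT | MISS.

#0 0x1f8→b31/s7 MISS; vc=[]
#1 0x1fd→b31/s7 L1-HIT; vc=[]
#2 0x235→b35/s3 MISS; vc=[]
#3 0x3f0→b63/s7 MISS; vc=[31]
#4 0x3f1→b63/s7 L1-HIT; vc=[31]
#5 0x137→b19/s3 MISS; vc=[31,35]
#6 0x3fe→b63/s7 L1-HIT; vc=[31,35]
#7 0x353→b53/s5 MISS; vc=[31,35]
#8 0x239→b35/s3 VC-HIT; vc=[31,19]
#9 0x23c→b35/s3 L1-HIT; vc=[31,19]
#10 0x223→b34/s2 MISS; vc=[31,19]
#11 0xdf→b13/s5 MISS; vc=[31,19,53]
#12 0xab→b10/s2 MISS; vc=[31,19,53,34]
#13 0xdb→b13/s5 L1-HIT; vc=[31,19,53,34]
#14 0x132→b19/s3 VC-HIT; vc=[31,35,53,34]
#15 0x229→b34/s2 VC-HIT; vc=[31,35,53,10]

OUTCOME = MISS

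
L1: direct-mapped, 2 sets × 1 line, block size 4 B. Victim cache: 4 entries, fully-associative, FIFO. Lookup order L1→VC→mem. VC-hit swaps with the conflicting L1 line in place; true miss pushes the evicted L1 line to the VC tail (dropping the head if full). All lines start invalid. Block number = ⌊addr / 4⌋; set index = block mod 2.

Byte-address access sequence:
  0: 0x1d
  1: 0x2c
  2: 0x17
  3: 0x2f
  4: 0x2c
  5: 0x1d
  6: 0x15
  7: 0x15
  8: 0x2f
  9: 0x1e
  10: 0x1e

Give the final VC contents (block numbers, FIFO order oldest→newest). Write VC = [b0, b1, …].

VC = [5, 11]

  [0] addr=0x1d blk=7 s=1: MISS | VC []
  [1] addr=0x2c blk=11 s=1: MISS | VC [7]
  [2] addr=0x17 blk=5 s=1: MISS | VC [7, 11]
  [3] addr=0x2f blk=11 s=1: VC-HIT | VC [7, 5]
  [4] addr=0x2c blk=11 s=1: L1-HIT | VC [7, 5]
  [5] addr=0x1d blk=7 s=1: VC-HIT | VC [11, 5]
  [6] addr=0x15 blk=5 s=1: VC-HIT | VC [11, 7]
  [7] addr=0x15 blk=5 s=1: L1-HIT | VC [11, 7]
  [8] addr=0x2f blk=11 s=1: VC-HIT | VC [5, 7]
  [9] addr=0x1e blk=7 s=1: VC-HIT | VC [5, 11]
  [10] addr=0x1e blk=7 s=1: L1-HIT | VC [5, 11]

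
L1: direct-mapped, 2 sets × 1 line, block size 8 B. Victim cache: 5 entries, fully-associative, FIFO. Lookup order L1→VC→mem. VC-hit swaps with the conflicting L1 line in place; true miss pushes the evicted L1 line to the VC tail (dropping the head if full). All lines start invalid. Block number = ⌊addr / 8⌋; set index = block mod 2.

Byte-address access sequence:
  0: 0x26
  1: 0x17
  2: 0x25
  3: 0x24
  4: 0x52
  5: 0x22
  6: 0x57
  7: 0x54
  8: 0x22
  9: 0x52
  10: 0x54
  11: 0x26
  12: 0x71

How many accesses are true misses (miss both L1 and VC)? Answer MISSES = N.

MISSES = 4

0: 0x26 (blk 4, set 0) → MISS  vc=[]
1: 0x17 (blk 2, set 0) → MISS  vc=[4]
2: 0x25 (blk 4, set 0) → VC-HIT  vc=[2]
3: 0x24 (blk 4, set 0) → L1-HIT  vc=[2]
4: 0x52 (blk 10, set 0) → MISS  vc=[2, 4]
5: 0x22 (blk 4, set 0) → VC-HIT  vc=[2, 10]
6: 0x57 (blk 10, set 0) → VC-HIT  vc=[2, 4]
7: 0x54 (blk 10, set 0) → L1-HIT  vc=[2, 4]
8: 0x22 (blk 4, set 0) → VC-HIT  vc=[2, 10]
9: 0x52 (blk 10, set 0) → VC-HIT  vc=[2, 4]
10: 0x54 (blk 10, set 0) → L1-HIT  vc=[2, 4]
11: 0x26 (blk 4, set 0) → VC-HIT  vc=[2, 10]
12: 0x71 (blk 14, set 0) → MISS  vc=[2, 10, 4]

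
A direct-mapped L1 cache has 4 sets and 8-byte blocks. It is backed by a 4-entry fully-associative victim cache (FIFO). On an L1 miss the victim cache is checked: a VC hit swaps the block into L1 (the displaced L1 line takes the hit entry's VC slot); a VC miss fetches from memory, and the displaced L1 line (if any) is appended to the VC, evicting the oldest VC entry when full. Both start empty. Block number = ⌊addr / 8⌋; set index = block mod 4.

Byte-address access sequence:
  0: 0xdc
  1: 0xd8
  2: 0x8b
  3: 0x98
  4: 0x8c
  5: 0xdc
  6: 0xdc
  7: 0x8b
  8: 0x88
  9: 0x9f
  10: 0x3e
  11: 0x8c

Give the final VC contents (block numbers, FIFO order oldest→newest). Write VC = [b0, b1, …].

#0 0xdc→b27/s3 MISS; vc=[]
#1 0xd8→b27/s3 L1-HIT; vc=[]
#2 0x8b→b17/s1 MISS; vc=[]
#3 0x98→b19/s3 MISS; vc=[27]
#4 0x8c→b17/s1 L1-HIT; vc=[27]
#5 0xdc→b27/s3 VC-HIT; vc=[19]
#6 0xdc→b27/s3 L1-HIT; vc=[19]
#7 0x8b→b17/s1 L1-HIT; vc=[19]
#8 0x88→b17/s1 L1-HIT; vc=[19]
#9 0x9f→b19/s3 VC-HIT; vc=[27]
#10 0x3e→b7/s3 MISS; vc=[27,19]
#11 0x8c→b17/s1 L1-HIT; vc=[27,19]

VC = [27, 19]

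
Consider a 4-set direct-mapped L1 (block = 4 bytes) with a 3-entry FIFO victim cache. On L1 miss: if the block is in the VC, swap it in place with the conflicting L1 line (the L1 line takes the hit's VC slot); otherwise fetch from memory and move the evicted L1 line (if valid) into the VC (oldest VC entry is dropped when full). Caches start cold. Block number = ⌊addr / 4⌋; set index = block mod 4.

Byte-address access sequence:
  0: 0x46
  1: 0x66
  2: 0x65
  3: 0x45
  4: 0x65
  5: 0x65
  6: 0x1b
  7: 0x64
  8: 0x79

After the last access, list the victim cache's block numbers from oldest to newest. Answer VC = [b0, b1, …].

#0 0x46→b17/s1 MISS; vc=[]
#1 0x66→b25/s1 MISS; vc=[17]
#2 0x65→b25/s1 L1-HIT; vc=[17]
#3 0x45→b17/s1 VC-HIT; vc=[25]
#4 0x65→b25/s1 VC-HIT; vc=[17]
#5 0x65→b25/s1 L1-HIT; vc=[17]
#6 0x1b→b6/s2 MISS; vc=[17]
#7 0x64→b25/s1 L1-HIT; vc=[17]
#8 0x79→b30/s2 MISS; vc=[17,6]

VC = [17, 6]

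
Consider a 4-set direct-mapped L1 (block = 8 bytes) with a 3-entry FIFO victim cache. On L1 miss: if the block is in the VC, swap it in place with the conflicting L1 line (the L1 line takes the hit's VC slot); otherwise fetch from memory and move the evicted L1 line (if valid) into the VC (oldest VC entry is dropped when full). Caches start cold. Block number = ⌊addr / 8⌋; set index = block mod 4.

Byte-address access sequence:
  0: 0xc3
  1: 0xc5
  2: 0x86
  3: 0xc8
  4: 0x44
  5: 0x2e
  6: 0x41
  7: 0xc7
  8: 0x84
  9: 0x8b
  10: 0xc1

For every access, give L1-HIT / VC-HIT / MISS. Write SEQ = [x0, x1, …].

SEQ = [MISS, L1-HIT, MISS, MISS, MISS, MISS, L1-HIT, VC-HIT, VC-HIT, MISS, VC-HIT]

#0 0xc3→b24/s0 MISS; vc=[]
#1 0xc5→b24/s0 L1-HIT; vc=[]
#2 0x86→b16/s0 MISS; vc=[24]
#3 0xc8→b25/s1 MISS; vc=[24]
#4 0x44→b8/s0 MISS; vc=[24,16]
#5 0x2e→b5/s1 MISS; vc=[24,16,25]
#6 0x41→b8/s0 L1-HIT; vc=[24,16,25]
#7 0xc7→b24/s0 VC-HIT; vc=[8,16,25]
#8 0x84→b16/s0 VC-HIT; vc=[8,24,25]
#9 0x8b→b17/s1 MISS; vc=[24,25,5]
#10 0xc1→b24/s0 VC-HIT; vc=[16,25,5]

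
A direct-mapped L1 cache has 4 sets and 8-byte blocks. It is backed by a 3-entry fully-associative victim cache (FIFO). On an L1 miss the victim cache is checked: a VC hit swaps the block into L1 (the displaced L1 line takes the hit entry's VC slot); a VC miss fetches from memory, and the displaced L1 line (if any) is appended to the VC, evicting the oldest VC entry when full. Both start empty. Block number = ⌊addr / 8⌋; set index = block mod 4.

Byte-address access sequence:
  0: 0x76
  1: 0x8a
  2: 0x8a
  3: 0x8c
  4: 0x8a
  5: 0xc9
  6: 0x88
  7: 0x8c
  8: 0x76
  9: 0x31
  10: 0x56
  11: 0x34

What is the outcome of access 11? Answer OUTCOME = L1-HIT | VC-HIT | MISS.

OUTCOME = VC-HIT

  [0] addr=0x76 blk=14 s=2: MISS | VC []
  [1] addr=0x8a blk=17 s=1: MISS | VC []
  [2] addr=0x8a blk=17 s=1: L1-HIT | VC []
  [3] addr=0x8c blk=17 s=1: L1-HIT | VC []
  [4] addr=0x8a blk=17 s=1: L1-HIT | VC []
  [5] addr=0xc9 blk=25 s=1: MISS | VC [17]
  [6] addr=0x88 blk=17 s=1: VC-HIT | VC [25]
  [7] addr=0x8c blk=17 s=1: L1-HIT | VC [25]
  [8] addr=0x76 blk=14 s=2: L1-HIT | VC [25]
  [9] addr=0x31 blk=6 s=2: MISS | VC [25, 14]
  [10] addr=0x56 blk=10 s=2: MISS | VC [25, 14, 6]
  [11] addr=0x34 blk=6 s=2: VC-HIT | VC [25, 14, 10]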